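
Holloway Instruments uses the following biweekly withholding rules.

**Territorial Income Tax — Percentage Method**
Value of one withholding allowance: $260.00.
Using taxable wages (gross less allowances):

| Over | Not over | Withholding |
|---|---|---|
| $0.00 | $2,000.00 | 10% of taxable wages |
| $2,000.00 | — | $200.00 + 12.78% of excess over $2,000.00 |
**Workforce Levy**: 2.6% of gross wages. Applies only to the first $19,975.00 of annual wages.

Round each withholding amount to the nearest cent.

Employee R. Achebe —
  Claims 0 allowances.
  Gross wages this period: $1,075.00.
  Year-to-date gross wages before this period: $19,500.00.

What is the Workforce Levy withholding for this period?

Workforce Levy: cap $19,975.00 − YTD $19,500.00 = $475.00 subject; 2.6% × $475.00 = $12.35

$12.35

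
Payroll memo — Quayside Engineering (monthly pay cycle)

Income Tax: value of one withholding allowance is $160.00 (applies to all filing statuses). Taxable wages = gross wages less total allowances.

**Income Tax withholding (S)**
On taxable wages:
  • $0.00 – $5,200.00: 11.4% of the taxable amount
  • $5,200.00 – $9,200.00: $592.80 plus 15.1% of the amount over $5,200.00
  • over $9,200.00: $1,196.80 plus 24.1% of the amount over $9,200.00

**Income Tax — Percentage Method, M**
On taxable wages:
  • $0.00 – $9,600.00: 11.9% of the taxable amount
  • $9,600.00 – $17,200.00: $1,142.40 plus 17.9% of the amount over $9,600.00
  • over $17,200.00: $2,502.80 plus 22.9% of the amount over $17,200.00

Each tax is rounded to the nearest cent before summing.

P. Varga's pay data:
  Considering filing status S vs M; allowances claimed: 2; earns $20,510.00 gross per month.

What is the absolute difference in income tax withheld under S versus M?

Income Tax (S): taxable = $20,510.00 − 2×$160.00 = $20,190.00
  $1,196.80 + 24.1% × ($20,190.00 − $9,200.00) = $1,196.80 + 24.1% × $10,990.00 = $3,845.39
Income Tax (M): taxable = $20,510.00 − 2×$160.00 = $20,190.00
  $2,502.80 + 22.9% × ($20,190.00 − $17,200.00) = $2,502.80 + 22.9% × $2,990.00 = $3,187.51
Difference: |$3,845.39 − $3,187.51| = $657.88 (higher under S)

$657.88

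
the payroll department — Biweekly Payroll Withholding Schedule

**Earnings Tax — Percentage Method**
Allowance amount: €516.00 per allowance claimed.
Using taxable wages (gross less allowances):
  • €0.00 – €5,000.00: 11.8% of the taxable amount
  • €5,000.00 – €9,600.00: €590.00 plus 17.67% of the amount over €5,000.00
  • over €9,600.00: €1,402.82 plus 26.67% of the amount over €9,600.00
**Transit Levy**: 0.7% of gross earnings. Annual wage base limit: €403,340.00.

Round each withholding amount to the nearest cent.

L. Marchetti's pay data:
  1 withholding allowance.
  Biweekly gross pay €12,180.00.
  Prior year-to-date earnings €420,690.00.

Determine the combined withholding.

€1,953.29

Earnings Tax: taxable = €12,180.00 − 1×€516.00 = €11,664.00
  €1,402.82 + 26.67% × (€11,664.00 − €9,600.00) = €1,402.82 + 26.67% × €2,064.00 = €1,953.29
Transit Levy: YTD €420,690.00 ≥ cap €403,340.00 → €0.00
Total: €1,953.29 + €0.00 = €1,953.29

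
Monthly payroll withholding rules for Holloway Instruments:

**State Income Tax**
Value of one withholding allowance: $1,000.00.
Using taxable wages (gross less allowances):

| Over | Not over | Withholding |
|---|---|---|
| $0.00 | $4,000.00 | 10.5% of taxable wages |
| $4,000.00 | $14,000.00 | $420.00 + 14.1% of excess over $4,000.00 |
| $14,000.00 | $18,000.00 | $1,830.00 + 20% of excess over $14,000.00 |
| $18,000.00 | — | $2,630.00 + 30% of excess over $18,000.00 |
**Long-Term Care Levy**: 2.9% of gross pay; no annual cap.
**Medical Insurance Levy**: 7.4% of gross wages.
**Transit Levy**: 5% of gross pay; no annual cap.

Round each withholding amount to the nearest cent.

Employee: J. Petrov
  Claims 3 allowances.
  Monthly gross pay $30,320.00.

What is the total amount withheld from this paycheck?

State Income Tax: taxable = $30,320.00 − 3×$1,000.00 = $27,320.00
  $2,630.00 + 30% × ($27,320.00 − $18,000.00) = $2,630.00 + 30% × $9,320.00 = $5,426.00
Long-Term Care Levy: 2.9% × $30,320.00 = $879.28
Medical Insurance Levy: 7.4% × $30,320.00 = $2,243.68
Transit Levy: 5% × $30,320.00 = $1,516.00
Total: $5,426.00 + $879.28 + $2,243.68 + $1,516.00 = $10,064.96

$10,064.96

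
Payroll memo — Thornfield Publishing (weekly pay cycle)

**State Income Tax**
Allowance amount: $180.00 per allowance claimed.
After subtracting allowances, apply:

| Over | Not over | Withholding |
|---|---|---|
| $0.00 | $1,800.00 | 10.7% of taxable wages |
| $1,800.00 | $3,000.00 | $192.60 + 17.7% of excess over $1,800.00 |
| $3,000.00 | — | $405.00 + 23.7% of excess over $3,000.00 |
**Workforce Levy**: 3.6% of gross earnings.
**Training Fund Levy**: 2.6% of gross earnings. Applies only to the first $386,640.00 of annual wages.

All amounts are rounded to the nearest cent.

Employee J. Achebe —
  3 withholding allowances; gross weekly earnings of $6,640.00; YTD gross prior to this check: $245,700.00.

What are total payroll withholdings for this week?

State Income Tax: taxable = $6,640.00 − 3×$180.00 = $6,100.00
  $405.00 + 23.7% × ($6,100.00 − $3,000.00) = $405.00 + 23.7% × $3,100.00 = $1,139.70
Workforce Levy: 3.6% × $6,640.00 = $239.04
Training Fund Levy: 2.6% × $6,640.00 = $172.64
Total: $1,139.70 + $239.04 + $172.64 = $1,551.38

$1,551.38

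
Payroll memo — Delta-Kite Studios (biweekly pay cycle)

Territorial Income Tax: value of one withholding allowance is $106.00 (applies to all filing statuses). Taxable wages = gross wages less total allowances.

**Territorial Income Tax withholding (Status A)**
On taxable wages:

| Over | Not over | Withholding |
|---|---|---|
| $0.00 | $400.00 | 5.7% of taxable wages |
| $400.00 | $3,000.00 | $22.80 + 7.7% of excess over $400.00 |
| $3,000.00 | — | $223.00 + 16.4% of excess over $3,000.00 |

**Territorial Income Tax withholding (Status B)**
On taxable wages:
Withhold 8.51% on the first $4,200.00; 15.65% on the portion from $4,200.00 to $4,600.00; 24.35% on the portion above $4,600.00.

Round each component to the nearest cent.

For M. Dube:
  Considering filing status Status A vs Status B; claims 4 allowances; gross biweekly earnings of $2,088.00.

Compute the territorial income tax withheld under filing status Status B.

$141.61

Territorial Income Tax (Status B): taxable = $2,088.00 − 4×$106.00 = $1,664.00
  8.51% × $1,664.00 = $141.61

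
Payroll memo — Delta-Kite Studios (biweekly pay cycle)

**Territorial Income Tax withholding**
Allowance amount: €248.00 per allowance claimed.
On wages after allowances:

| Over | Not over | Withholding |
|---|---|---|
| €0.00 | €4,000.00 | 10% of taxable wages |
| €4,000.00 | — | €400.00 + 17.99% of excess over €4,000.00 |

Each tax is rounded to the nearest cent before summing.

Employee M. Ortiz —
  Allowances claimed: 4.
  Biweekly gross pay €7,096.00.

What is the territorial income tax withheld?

€778.51

Territorial Income Tax: taxable = €7,096.00 − 4×€248.00 = €6,104.00
  €400.00 + 17.99% × (€6,104.00 − €4,000.00) = €400.00 + 17.99% × €2,104.00 = €778.51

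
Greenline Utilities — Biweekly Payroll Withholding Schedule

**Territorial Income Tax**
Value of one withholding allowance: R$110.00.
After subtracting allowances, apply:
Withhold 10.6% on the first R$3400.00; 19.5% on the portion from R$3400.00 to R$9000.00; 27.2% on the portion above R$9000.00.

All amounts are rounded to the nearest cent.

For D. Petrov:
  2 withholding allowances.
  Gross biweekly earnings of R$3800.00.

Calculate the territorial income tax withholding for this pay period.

Territorial Income Tax: taxable = R$3800.00 − 2×R$110.00 = R$3580.00
  R$360.40 + 19.5% × (R$3580.00 − R$3400.00) = R$360.40 + 19.5% × R$180.00 = R$395.50

R$395.50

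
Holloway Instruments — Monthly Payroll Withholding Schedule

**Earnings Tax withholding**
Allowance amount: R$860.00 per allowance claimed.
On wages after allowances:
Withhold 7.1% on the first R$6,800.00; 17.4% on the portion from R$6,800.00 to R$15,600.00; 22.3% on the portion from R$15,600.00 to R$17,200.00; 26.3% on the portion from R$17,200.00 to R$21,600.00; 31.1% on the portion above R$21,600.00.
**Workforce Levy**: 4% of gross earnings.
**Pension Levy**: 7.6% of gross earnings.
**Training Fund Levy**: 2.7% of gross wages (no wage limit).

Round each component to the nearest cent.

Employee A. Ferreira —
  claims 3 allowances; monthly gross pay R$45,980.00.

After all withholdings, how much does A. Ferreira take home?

Earnings Tax: taxable = R$45,980.00 − 3×R$860.00 = R$43,400.00
  R$3,528.00 + 31.1% × (R$43,400.00 − R$21,600.00) = R$3,528.00 + 31.1% × R$21,800.00 = R$10,307.80
Workforce Levy: 4% × R$45,980.00 = R$1,839.20
Pension Levy: 7.6% × R$45,980.00 = R$3,494.48
Training Fund Levy: 2.7% × R$45,980.00 = R$1,241.46
Total withheld: R$10,307.80 + R$1,839.20 + R$3,494.48 + R$1,241.46 = R$16,882.94
Net pay: R$45,980.00 − R$16,882.94 = R$29,097.06

R$29,097.06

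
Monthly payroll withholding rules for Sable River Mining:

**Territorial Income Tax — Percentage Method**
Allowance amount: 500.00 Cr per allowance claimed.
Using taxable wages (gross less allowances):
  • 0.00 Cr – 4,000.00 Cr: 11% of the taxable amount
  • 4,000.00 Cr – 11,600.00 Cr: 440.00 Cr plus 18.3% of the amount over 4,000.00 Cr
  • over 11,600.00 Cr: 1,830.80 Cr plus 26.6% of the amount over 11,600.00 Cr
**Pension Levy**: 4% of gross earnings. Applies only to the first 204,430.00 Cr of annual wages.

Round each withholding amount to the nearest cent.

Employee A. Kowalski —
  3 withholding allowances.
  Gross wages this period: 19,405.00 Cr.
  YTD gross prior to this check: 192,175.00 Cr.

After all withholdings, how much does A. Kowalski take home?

15,406.87 Cr

Territorial Income Tax: taxable = 19,405.00 Cr − 3×500.00 Cr = 17,905.00 Cr
  1,830.80 Cr + 26.6% × (17,905.00 Cr − 11,600.00 Cr) = 1,830.80 Cr + 26.6% × 6,305.00 Cr = 3,507.93 Cr
Pension Levy: cap 204,430.00 Cr − YTD 192,175.00 Cr = 12,255.00 Cr subject; 4% × 12,255.00 Cr = 490.20 Cr
Total withheld: 3,507.93 Cr + 490.20 Cr = 3,998.13 Cr
Net pay: 19,405.00 Cr − 3,998.13 Cr = 15,406.87 Cr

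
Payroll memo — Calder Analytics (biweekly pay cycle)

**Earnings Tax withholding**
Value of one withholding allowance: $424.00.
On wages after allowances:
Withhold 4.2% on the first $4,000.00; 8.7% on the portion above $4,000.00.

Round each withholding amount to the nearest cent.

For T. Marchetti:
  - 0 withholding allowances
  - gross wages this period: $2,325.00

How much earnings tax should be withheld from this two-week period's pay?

$97.65

Earnings Tax: taxable = $2,325.00
  4.2% × $2,325.00 = $97.65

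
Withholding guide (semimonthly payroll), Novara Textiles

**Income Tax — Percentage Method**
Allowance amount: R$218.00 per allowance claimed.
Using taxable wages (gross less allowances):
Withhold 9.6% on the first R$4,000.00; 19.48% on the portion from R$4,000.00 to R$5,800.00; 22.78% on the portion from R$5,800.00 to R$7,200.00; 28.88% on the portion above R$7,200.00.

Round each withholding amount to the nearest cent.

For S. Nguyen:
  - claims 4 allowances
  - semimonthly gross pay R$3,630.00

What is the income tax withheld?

Income Tax: taxable = R$3,630.00 − 4×R$218.00 = R$2,758.00
  9.6% × R$2,758.00 = R$264.77

R$264.77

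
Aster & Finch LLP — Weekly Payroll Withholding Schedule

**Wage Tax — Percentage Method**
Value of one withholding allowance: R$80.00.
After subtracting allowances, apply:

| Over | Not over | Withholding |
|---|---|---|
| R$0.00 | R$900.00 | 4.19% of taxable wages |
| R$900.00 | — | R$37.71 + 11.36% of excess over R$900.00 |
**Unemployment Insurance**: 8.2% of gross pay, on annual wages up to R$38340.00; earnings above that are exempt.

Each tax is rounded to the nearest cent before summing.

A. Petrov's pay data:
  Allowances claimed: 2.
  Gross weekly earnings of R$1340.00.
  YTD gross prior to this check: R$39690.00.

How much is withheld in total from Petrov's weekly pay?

Wage Tax: taxable = R$1340.00 − 2×R$80.00 = R$1180.00
  R$37.71 + 11.36% × (R$1180.00 − R$900.00) = R$37.71 + 11.36% × R$280.00 = R$69.52
Unemployment Insurance: YTD R$39690.00 ≥ cap R$38340.00 → R$0.00
Total: R$69.52 + R$0.00 = R$69.52

R$69.52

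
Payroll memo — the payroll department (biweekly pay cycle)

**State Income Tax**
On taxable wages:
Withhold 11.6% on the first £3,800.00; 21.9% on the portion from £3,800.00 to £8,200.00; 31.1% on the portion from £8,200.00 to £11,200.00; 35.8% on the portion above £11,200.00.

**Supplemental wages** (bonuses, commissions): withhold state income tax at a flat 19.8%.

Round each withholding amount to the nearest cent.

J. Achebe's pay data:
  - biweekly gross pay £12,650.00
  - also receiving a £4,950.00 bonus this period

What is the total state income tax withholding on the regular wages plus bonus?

£3,836.60

State Income Tax: taxable = £12,650.00
  £2,337.40 + 35.8% × (£12,650.00 − £11,200.00) = £2,337.40 + 35.8% × £1,450.00 = £2,856.50
Supplemental (19.8% flat on bonus): 19.8% × £4,950.00 = £980.10
Total state income tax: £2,856.50 + £980.10 = £3,836.60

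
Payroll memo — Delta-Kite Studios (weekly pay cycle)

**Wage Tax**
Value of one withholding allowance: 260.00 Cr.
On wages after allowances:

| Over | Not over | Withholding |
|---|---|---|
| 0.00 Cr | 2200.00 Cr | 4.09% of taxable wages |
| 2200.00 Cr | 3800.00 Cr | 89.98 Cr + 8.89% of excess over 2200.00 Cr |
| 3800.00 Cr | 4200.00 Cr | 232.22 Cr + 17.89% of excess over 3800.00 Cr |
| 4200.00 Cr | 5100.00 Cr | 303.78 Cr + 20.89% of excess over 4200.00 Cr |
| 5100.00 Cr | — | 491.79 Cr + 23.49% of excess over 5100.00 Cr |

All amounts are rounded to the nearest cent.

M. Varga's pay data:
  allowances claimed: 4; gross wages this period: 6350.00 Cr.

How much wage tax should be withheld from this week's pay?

541.12 Cr

Wage Tax: taxable = 6350.00 Cr − 4×260.00 Cr = 5310.00 Cr
  491.79 Cr + 23.49% × (5310.00 Cr − 5100.00 Cr) = 491.79 Cr + 23.49% × 210.00 Cr = 541.12 Cr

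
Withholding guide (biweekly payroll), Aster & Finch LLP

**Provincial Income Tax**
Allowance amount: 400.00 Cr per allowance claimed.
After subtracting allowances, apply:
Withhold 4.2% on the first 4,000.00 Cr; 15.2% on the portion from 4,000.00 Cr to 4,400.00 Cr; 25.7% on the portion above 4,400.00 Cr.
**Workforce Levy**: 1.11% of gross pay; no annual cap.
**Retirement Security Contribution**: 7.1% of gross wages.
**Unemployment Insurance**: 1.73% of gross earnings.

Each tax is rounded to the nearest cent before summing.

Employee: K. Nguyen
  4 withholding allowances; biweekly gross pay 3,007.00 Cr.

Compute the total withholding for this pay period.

Provincial Income Tax: taxable = 3,007.00 Cr − 4×400.00 Cr = 1,407.00 Cr
  4.2% × 1,407.00 Cr = 59.09 Cr
Workforce Levy: 1.11% × 3,007.00 Cr = 33.38 Cr
Retirement Security Contribution: 7.1% × 3,007.00 Cr = 213.50 Cr
Unemployment Insurance: 1.73% × 3,007.00 Cr = 52.02 Cr
Total: 59.09 Cr + 33.38 Cr + 213.50 Cr + 52.02 Cr = 357.99 Cr

357.99 Cr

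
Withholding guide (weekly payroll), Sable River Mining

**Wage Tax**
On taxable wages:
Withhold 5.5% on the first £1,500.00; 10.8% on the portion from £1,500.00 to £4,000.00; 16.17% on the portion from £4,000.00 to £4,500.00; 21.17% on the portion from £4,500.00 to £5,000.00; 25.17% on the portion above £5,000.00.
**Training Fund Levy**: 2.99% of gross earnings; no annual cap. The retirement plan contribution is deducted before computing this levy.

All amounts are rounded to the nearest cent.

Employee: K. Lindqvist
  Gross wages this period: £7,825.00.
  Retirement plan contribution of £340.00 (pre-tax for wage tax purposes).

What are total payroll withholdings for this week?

£1,388.47

Wage Tax: taxable = £7,825.00 − £340.00 = £7,485.00
  £539.20 + 25.17% × (£7,485.00 − £5,000.00) = £539.20 + 25.17% × £2,485.00 = £1,164.67
Training Fund Levy: 2.99% × £7,485.00 = £223.80
Total: £1,164.67 + £223.80 = £1,388.47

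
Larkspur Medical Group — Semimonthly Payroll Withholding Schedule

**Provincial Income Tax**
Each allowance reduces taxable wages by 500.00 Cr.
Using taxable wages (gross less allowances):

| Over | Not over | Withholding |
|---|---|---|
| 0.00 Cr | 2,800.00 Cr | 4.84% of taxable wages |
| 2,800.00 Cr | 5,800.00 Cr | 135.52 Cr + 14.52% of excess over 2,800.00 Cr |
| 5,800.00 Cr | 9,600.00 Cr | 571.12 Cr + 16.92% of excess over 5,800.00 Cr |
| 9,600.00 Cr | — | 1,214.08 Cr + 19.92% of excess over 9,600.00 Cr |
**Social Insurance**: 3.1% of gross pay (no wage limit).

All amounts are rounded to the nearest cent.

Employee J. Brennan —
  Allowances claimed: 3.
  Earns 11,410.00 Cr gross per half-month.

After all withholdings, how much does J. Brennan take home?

9,780.46 Cr

Provincial Income Tax: taxable = 11,410.00 Cr − 3×500.00 Cr = 9,910.00 Cr
  1,214.08 Cr + 19.92% × (9,910.00 Cr − 9,600.00 Cr) = 1,214.08 Cr + 19.92% × 310.00 Cr = 1,275.83 Cr
Social Insurance: 3.1% × 11,410.00 Cr = 353.71 Cr
Total withheld: 1,275.83 Cr + 353.71 Cr = 1,629.54 Cr
Net pay: 11,410.00 Cr − 1,629.54 Cr = 9,780.46 Cr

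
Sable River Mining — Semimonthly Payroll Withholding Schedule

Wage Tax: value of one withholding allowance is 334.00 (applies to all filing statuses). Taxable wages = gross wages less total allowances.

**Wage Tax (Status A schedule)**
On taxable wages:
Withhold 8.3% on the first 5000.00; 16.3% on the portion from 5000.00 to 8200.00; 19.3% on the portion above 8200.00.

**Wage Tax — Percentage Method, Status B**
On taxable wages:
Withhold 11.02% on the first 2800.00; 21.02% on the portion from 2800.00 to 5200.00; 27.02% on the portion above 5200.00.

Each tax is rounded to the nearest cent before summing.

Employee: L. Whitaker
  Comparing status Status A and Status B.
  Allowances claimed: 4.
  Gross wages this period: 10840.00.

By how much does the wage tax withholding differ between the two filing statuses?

787.71

Wage Tax (Status A): taxable = 10840.00 − 4×334.00 = 9504.00
  936.60 + 19.3% × (9504.00 − 8200.00) = 936.60 + 19.3% × 1304.00 = 1188.27
Wage Tax (Status B): taxable = 10840.00 − 4×334.00 = 9504.00
  813.04 + 27.02% × (9504.00 − 5200.00) = 813.04 + 27.02% × 4304.00 = 1975.98
Difference: |1188.27 − 1975.98| = 787.71 (higher under Status B)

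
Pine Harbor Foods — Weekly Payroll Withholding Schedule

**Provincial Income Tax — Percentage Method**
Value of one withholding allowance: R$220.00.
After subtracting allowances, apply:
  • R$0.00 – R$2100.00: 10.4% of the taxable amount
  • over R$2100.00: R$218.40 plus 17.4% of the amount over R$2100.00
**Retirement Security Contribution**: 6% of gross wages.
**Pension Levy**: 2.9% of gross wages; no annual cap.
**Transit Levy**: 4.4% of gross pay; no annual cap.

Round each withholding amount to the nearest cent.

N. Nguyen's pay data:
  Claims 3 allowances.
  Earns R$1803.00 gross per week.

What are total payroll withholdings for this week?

Provincial Income Tax: taxable = R$1803.00 − 3×R$220.00 = R$1143.00
  10.4% × R$1143.00 = R$118.87
Retirement Security Contribution: 6% × R$1803.00 = R$108.18
Pension Levy: 2.9% × R$1803.00 = R$52.29
Transit Levy: 4.4% × R$1803.00 = R$79.33
Total: R$118.87 + R$108.18 + R$52.29 + R$79.33 = R$358.67

R$358.67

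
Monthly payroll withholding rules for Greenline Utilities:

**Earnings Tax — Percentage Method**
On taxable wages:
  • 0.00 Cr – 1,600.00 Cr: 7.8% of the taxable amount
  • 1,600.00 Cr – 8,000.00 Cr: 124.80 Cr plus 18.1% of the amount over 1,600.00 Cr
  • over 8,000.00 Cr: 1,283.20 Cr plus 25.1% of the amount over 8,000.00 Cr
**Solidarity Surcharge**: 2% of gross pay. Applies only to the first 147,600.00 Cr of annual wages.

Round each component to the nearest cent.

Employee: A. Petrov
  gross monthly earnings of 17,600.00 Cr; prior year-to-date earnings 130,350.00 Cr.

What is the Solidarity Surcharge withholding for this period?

Solidarity Surcharge: cap 147,600.00 Cr − YTD 130,350.00 Cr = 17,250.00 Cr subject; 2% × 17,250.00 Cr = 345.00 Cr

345.00 Cr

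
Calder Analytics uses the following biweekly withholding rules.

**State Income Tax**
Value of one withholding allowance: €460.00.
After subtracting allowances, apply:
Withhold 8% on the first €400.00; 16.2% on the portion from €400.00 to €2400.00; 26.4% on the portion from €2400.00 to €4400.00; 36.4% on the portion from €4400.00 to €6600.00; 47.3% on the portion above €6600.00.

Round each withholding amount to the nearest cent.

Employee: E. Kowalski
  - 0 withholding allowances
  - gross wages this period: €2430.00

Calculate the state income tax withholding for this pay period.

€363.92

State Income Tax: taxable = €2430.00
  €356.00 + 26.4% × (€2430.00 − €2400.00) = €356.00 + 26.4% × €30.00 = €363.92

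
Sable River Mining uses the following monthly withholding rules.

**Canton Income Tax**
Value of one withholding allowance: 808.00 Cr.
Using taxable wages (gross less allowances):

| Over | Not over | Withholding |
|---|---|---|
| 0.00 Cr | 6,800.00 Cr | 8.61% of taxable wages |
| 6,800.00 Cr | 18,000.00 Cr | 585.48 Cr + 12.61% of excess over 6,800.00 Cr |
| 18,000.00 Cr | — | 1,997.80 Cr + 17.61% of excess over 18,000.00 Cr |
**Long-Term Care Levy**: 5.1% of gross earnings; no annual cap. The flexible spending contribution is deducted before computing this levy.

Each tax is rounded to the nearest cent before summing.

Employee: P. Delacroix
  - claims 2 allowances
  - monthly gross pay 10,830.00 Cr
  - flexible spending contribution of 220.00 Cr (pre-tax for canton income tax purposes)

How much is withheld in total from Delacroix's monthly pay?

Canton Income Tax: taxable = 10,830.00 Cr − 220.00 Cr − 2×808.00 Cr = 8,994.00 Cr
  585.48 Cr + 12.61% × (8,994.00 Cr − 6,800.00 Cr) = 585.48 Cr + 12.61% × 2,194.00 Cr = 862.14 Cr
Long-Term Care Levy: 5.1% × 10,610.00 Cr = 541.11 Cr
Total: 862.14 Cr + 541.11 Cr = 1,403.25 Cr

1,403.25 Cr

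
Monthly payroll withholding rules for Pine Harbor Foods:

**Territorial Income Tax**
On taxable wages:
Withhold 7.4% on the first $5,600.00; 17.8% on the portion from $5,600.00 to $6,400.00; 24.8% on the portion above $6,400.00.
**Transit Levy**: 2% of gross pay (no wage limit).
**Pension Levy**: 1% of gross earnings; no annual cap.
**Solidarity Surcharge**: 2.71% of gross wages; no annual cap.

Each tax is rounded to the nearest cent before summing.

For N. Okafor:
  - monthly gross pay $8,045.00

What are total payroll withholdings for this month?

$1,424.13

Territorial Income Tax: taxable = $8,045.00
  $556.80 + 24.8% × ($8,045.00 − $6,400.00) = $556.80 + 24.8% × $1,645.00 = $964.76
Transit Levy: 2% × $8,045.00 = $160.90
Pension Levy: 1% × $8,045.00 = $80.45
Solidarity Surcharge: 2.71% × $8,045.00 = $218.02
Total: $964.76 + $160.90 + $80.45 + $218.02 = $1,424.13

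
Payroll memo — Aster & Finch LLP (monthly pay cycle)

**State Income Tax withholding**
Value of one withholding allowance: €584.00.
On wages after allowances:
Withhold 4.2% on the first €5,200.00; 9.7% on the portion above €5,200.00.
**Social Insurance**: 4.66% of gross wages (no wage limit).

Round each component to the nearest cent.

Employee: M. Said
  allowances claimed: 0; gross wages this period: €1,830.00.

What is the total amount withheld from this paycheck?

State Income Tax: taxable = €1,830.00
  4.2% × €1,830.00 = €76.86
Social Insurance: 4.66% × €1,830.00 = €85.28
Total: €76.86 + €85.28 = €162.14

€162.14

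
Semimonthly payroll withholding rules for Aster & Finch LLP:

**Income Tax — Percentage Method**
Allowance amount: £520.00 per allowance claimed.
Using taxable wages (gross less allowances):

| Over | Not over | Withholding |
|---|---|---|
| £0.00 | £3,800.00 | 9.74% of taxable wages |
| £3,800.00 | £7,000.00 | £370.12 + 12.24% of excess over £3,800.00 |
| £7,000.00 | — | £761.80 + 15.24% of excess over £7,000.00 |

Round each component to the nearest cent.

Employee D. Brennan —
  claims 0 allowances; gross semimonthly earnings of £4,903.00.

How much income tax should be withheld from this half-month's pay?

£505.13

Income Tax: taxable = £4,903.00
  £370.12 + 12.24% × (£4,903.00 − £3,800.00) = £370.12 + 12.24% × £1,103.00 = £505.13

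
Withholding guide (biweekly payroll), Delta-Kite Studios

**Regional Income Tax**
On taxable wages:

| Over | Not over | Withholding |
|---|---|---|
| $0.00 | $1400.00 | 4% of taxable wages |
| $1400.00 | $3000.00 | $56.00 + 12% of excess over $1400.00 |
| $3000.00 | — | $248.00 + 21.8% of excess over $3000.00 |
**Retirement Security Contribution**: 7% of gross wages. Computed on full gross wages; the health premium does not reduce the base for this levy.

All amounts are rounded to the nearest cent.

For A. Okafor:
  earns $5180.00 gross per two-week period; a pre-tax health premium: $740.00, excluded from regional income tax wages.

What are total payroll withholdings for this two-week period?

$924.52

Regional Income Tax: taxable = $5180.00 − $740.00 = $4440.00
  $248.00 + 21.8% × ($4440.00 − $3000.00) = $248.00 + 21.8% × $1440.00 = $561.92
Retirement Security Contribution: 7% × $5180.00 = $362.60
Total: $561.92 + $362.60 = $924.52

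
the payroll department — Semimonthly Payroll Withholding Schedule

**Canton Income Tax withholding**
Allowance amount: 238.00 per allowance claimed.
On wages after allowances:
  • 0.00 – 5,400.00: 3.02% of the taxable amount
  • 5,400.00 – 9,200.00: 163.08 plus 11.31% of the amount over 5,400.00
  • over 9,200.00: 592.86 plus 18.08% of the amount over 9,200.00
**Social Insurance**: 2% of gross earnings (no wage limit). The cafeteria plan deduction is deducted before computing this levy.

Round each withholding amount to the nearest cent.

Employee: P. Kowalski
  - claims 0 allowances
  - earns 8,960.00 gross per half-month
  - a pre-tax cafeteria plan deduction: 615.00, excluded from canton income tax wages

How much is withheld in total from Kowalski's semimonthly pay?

663.06

Canton Income Tax: taxable = 8,960.00 − 615.00 = 8,345.00
  163.08 + 11.31% × (8,345.00 − 5,400.00) = 163.08 + 11.31% × 2,945.00 = 496.16
Social Insurance: 2% × 8,345.00 = 166.90
Total: 496.16 + 166.90 = 663.06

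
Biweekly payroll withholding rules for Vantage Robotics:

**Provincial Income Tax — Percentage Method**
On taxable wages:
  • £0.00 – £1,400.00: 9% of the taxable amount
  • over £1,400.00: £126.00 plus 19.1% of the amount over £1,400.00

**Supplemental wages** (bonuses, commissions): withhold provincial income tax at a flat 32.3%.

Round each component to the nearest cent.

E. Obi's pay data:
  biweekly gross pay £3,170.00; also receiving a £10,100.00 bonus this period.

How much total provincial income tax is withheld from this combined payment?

Provincial Income Tax: taxable = £3,170.00
  £126.00 + 19.1% × (£3,170.00 − £1,400.00) = £126.00 + 19.1% × £1,770.00 = £464.07
Supplemental (32.3% flat on bonus): 32.3% × £10,100.00 = £3,262.30
Total provincial income tax: £464.07 + £3,262.30 = £3,726.37

£3,726.37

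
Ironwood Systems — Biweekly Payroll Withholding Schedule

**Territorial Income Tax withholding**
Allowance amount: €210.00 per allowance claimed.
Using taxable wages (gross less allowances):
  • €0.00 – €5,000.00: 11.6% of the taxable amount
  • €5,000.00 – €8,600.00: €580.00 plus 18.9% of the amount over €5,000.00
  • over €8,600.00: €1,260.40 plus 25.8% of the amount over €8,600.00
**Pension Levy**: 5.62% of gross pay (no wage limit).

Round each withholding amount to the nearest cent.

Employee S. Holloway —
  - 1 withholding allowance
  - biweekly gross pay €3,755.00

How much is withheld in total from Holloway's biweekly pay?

€622.25

Territorial Income Tax: taxable = €3,755.00 − 1×€210.00 = €3,545.00
  11.6% × €3,545.00 = €411.22
Pension Levy: 5.62% × €3,755.00 = €211.03
Total: €411.22 + €211.03 = €622.25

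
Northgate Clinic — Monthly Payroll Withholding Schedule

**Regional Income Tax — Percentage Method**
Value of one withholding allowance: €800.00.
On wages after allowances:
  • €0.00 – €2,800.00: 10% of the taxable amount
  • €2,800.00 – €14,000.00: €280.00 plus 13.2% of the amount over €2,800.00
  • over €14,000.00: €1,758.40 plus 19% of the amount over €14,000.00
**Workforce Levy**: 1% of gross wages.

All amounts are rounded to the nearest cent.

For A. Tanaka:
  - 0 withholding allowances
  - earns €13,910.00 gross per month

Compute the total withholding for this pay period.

Regional Income Tax: taxable = €13,910.00
  €280.00 + 13.2% × (€13,910.00 − €2,800.00) = €280.00 + 13.2% × €11,110.00 = €1,746.52
Workforce Levy: 1% × €13,910.00 = €139.10
Total: €1,746.52 + €139.10 = €1,885.62

€1,885.62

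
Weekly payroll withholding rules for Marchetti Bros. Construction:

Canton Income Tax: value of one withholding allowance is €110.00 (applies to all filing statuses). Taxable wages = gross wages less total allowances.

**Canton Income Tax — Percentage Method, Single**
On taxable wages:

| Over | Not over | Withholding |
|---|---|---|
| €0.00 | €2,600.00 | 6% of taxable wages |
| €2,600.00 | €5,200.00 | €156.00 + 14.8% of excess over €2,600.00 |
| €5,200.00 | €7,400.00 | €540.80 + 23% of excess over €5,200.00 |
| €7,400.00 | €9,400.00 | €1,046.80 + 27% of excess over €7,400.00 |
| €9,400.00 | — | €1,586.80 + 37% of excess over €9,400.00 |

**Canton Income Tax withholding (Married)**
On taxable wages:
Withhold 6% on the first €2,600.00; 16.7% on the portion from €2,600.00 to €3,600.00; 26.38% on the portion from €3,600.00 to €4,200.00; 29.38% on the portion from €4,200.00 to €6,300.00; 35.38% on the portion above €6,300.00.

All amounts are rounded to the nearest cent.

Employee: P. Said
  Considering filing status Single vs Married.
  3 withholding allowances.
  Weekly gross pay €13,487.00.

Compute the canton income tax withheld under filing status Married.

€3,524.27

Canton Income Tax (Married): taxable = €13,487.00 − 3×€110.00 = €13,157.00
  €1,098.26 + 35.38% × (€13,157.00 − €6,300.00) = €1,098.26 + 35.38% × €6,857.00 = €3,524.27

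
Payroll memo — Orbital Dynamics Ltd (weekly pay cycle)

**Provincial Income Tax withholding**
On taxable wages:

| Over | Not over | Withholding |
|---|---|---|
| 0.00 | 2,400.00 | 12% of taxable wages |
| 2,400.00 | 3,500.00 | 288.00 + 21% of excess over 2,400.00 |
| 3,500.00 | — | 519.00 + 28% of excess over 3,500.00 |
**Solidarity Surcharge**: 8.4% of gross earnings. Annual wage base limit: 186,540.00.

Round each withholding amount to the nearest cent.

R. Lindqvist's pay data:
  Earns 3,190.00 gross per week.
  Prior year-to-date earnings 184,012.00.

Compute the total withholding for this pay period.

Provincial Income Tax: taxable = 3,190.00
  288.00 + 21% × (3,190.00 − 2,400.00) = 288.00 + 21% × 790.00 = 453.90
Solidarity Surcharge: cap 186,540.00 − YTD 184,012.00 = 2,528.00 subject; 8.4% × 2,528.00 = 212.35
Total: 453.90 + 212.35 = 666.25

666.25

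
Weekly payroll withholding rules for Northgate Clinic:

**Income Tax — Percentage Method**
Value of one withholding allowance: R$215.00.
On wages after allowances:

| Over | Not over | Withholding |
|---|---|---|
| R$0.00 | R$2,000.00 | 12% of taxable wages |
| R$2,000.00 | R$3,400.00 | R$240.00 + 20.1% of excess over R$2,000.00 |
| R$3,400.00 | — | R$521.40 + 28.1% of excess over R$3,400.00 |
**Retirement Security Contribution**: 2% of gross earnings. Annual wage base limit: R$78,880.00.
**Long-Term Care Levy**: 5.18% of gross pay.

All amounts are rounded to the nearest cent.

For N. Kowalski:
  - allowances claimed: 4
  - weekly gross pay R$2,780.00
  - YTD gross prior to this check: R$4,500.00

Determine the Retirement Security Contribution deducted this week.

Retirement Security Contribution: 2% × R$2,780.00 = R$55.60

R$55.60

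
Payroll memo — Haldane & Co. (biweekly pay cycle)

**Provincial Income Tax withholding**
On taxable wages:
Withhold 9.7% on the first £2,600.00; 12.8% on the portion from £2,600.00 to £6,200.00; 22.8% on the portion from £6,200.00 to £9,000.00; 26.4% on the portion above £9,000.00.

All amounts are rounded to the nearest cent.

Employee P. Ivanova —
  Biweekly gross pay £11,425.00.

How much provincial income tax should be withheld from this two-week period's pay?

£1,991.60

Provincial Income Tax: taxable = £11,425.00
  £1,351.40 + 26.4% × (£11,425.00 − £9,000.00) = £1,351.40 + 26.4% × £2,425.00 = £1,991.60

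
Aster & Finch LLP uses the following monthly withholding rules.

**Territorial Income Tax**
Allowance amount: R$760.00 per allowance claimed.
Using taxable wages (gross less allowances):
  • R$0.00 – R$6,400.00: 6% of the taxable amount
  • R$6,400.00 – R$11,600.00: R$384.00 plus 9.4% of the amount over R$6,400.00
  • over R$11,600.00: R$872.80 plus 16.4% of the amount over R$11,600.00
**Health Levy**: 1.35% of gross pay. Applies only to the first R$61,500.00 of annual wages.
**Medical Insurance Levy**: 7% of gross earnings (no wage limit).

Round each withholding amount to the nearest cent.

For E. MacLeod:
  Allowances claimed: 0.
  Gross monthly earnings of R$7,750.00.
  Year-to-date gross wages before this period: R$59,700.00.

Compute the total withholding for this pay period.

R$1,077.70

Territorial Income Tax: taxable = R$7,750.00
  R$384.00 + 9.4% × (R$7,750.00 − R$6,400.00) = R$384.00 + 9.4% × R$1,350.00 = R$510.90
Health Levy: cap R$61,500.00 − YTD R$59,700.00 = R$1,800.00 subject; 1.35% × R$1,800.00 = R$24.30
Medical Insurance Levy: 7% × R$7,750.00 = R$542.50
Total: R$510.90 + R$24.30 + R$542.50 = R$1,077.70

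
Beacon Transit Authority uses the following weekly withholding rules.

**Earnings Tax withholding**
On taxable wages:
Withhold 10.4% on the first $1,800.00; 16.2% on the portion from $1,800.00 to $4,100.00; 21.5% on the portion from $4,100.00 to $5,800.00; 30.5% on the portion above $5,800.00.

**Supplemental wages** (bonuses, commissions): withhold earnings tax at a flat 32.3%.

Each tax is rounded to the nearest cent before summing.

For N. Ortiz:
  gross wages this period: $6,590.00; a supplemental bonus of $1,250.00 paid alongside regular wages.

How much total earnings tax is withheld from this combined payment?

$1,570.00

Earnings Tax: taxable = $6,590.00
  $925.30 + 30.5% × ($6,590.00 − $5,800.00) = $925.30 + 30.5% × $790.00 = $1,166.25
Supplemental (32.3% flat on bonus): 32.3% × $1,250.00 = $403.75
Total earnings tax: $1,166.25 + $403.75 = $1,570.00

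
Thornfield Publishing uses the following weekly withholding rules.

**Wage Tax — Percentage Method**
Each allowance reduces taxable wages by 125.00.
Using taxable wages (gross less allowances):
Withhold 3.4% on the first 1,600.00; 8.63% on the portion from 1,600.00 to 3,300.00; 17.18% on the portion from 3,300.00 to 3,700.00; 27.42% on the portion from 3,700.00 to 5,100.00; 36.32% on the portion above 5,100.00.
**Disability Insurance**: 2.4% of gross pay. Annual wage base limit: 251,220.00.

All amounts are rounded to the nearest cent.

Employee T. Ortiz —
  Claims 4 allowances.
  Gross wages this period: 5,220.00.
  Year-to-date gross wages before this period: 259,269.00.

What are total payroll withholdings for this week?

549.51

Wage Tax: taxable = 5,220.00 − 4×125.00 = 4,720.00
  269.83 + 27.42% × (4,720.00 − 3,700.00) = 269.83 + 27.42% × 1,020.00 = 549.51
Disability Insurance: YTD 259,269.00 ≥ cap 251,220.00 → 0.00
Total: 549.51 + 0.00 = 549.51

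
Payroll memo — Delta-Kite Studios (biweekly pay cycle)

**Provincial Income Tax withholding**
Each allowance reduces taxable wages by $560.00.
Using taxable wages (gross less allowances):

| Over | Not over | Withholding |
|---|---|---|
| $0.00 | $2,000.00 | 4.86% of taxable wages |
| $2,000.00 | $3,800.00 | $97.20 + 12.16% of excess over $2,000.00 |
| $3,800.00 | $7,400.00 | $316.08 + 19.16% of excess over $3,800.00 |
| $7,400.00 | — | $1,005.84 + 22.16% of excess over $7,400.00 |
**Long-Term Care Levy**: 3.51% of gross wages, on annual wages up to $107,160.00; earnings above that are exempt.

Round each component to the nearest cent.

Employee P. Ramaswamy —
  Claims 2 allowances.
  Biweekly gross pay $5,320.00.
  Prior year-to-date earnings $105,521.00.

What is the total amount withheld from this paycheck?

$450.25

Provincial Income Tax: taxable = $5,320.00 − 2×$560.00 = $4,200.00
  $316.08 + 19.16% × ($4,200.00 − $3,800.00) = $316.08 + 19.16% × $400.00 = $392.72
Long-Term Care Levy: cap $107,160.00 − YTD $105,521.00 = $1,639.00 subject; 3.51% × $1,639.00 = $57.53
Total: $392.72 + $57.53 = $450.25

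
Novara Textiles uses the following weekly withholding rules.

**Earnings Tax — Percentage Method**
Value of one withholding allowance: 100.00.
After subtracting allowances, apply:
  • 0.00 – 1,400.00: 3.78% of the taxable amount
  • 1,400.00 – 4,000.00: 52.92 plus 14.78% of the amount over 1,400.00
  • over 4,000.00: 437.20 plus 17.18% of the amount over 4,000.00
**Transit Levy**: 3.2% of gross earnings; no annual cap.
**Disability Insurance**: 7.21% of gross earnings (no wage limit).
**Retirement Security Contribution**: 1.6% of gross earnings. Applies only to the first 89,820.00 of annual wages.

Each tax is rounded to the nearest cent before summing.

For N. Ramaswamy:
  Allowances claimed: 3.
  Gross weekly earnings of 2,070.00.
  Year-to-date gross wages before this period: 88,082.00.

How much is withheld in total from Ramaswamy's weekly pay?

Earnings Tax: taxable = 2,070.00 − 3×100.00 = 1,770.00
  52.92 + 14.78% × (1,770.00 − 1,400.00) = 52.92 + 14.78% × 370.00 = 107.61
Transit Levy: 3.2% × 2,070.00 = 66.24
Disability Insurance: 7.21% × 2,070.00 = 149.25
Retirement Security Contribution: cap 89,820.00 − YTD 88,082.00 = 1,738.00 subject; 1.6% × 1,738.00 = 27.81
Total: 107.61 + 66.24 + 149.25 + 27.81 = 350.91

350.91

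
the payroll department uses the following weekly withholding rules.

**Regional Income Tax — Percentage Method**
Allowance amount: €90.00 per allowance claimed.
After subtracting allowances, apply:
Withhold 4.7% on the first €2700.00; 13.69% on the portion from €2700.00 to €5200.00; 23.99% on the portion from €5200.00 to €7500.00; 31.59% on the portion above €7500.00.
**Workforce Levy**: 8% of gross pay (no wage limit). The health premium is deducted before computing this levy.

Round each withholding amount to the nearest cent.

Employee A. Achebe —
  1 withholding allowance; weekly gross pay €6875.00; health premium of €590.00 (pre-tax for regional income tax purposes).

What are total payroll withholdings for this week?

€1210.65

Regional Income Tax: taxable = €6875.00 − €590.00 − 1×€90.00 = €6195.00
  €469.15 + 23.99% × (€6195.00 − €5200.00) = €469.15 + 23.99% × €995.00 = €707.85
Workforce Levy: 8% × €6285.00 = €502.80
Total: €707.85 + €502.80 = €1210.65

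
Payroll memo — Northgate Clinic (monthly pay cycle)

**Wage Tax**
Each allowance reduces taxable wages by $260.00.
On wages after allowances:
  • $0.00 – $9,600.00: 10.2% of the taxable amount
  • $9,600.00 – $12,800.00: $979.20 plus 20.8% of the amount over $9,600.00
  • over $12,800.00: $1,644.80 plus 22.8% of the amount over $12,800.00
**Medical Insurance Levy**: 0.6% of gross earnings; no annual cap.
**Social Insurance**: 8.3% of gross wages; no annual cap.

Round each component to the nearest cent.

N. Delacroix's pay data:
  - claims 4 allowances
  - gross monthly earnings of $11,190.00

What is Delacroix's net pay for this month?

Wage Tax: taxable = $11,190.00 − 4×$260.00 = $10,150.00
  $979.20 + 20.8% × ($10,150.00 − $9,600.00) = $979.20 + 20.8% × $550.00 = $1,093.60
Medical Insurance Levy: 0.6% × $11,190.00 = $67.14
Social Insurance: 8.3% × $11,190.00 = $928.77
Total withheld: $1,093.60 + $67.14 + $928.77 = $2,089.51
Net pay: $11,190.00 − $2,089.51 = $9,100.49

$9,100.49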